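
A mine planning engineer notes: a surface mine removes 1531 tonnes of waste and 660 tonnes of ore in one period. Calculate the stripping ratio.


2.3197

Stripping ratio = waste tonnage / ore tonnage
= 1531 / 660
= 2.3197


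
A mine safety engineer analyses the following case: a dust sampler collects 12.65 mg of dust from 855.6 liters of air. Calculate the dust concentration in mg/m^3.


Convert liters to m^3: 1 m^3 = 1000 L
Concentration = mass / volume * 1000
= 12.65 / 855.6 * 1000
= 0.01478494624 * 1000
= 14.7849 mg/m^3

14.7849 mg/m^3


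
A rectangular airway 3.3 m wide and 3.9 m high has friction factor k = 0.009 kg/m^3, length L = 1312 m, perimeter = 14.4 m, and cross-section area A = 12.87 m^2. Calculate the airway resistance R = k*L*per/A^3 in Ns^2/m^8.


0.0798 Ns^2/m^8

Compute the numerator:
k * L * per = 0.009 * 1312 * 14.4
= 170.0352
Compute the denominator:
A^3 = 12.87^3 = 2131.746903
Resistance:
R = 170.0352 / 2131.746903
= 0.0798 Ns^2/m^8


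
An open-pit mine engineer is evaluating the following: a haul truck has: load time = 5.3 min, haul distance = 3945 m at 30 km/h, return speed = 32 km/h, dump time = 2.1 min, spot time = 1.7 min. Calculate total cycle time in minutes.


Convert haul speed to m/min: 30 * 1000/60 = 500 m/min
Haul time = 3945 / 500 = 7.89 min
Convert return speed to m/min: 32 * 1000/60 = 533.3333333 m/min
Return time = 3945 / 533.3333333 = 7.396875 min
Total cycle time:
= 5.3 + 7.89 + 2.1 + 7.396875 + 1.7
= 24.3869 min

24.3869 min


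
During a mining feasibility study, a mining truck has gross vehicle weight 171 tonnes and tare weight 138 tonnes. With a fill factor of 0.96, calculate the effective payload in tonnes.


31.68 tonnes

Maximum payload = gross - tare
= 171 - 138 = 33 tonnes
Effective payload = max payload * fill factor
= 33 * 0.96
= 31.68 tonnes


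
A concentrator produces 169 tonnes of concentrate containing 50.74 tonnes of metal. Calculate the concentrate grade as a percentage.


Grade = (metal in concentrate / concentrate mass) * 100
= (50.74 / 169) * 100
= 0.3002366864 * 100
= 30.0237%

30.0237%


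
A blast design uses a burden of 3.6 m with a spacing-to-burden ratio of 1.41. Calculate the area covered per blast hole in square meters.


First, find the spacing:
Spacing = burden * ratio = 3.6 * 1.41
= 5.076 m
Then, calculate the area:
Area = burden * spacing = 3.6 * 5.076
= 18.2736 m^2

18.2736 m^2


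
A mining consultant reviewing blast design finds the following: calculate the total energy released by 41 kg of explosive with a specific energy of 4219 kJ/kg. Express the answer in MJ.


Energy = mass * specific_energy / 1000
= 41 * 4219 / 1000
= 172979 / 1000
= 172.979 MJ

172.979 MJ


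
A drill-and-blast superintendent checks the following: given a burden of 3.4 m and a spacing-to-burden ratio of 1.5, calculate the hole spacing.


Spacing = burden * ratio
= 3.4 * 1.5
= 5.1 m

5.1 m


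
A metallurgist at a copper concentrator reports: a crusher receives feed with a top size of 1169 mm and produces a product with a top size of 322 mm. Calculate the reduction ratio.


3.6304

Reduction ratio = feed size / product size
= 1169 / 322
= 3.6304


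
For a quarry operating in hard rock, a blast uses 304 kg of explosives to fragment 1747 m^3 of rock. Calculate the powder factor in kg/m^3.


0.174 kg/m^3

Powder factor = explosive mass / rock volume
= 304 / 1747
= 0.174 kg/m^3


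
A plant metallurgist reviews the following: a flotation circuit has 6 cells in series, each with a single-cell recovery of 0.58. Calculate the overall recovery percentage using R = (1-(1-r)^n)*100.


Complement of single-cell recovery:
1 - r = 1 - 0.58 = 0.42
Raise to power n:
(1 - r)^6 = 0.42^6 = 0.005489031744
Overall recovery:
R = (1 - 0.005489031744) * 100
= 99.4511%

99.4511%


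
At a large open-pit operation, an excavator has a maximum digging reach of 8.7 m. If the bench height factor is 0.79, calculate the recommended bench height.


Bench height = reach * factor
= 8.7 * 0.79
= 6.873 m

6.873 m


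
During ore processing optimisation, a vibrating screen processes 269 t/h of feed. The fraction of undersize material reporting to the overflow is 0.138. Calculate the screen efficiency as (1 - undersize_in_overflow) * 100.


Screen efficiency = (1 - fraction of undersize in overflow) * 100
= (1 - 0.138) * 100
= 0.862 * 100
= 86.2%

86.2%


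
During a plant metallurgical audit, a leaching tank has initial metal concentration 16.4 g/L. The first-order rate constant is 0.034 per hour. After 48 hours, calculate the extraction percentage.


80.4462%

Compute the exponent:
-k * t = -0.034 * 48 = -1.632
Remaining concentration:
C = 16.4 * exp(-1.632)
= 16.4 * 0.1955381066
= 3.206824948 g/L
Extracted = 16.4 - 3.206824948 = 13.19317505 g/L
Extraction % = 13.19317505 / 16.4 * 100
= 80.4462%


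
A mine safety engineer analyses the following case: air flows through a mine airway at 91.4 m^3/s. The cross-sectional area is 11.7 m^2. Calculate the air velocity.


7.812 m/s

Velocity = flow rate / cross-sectional area
= 91.4 / 11.7
= 7.812 m/s


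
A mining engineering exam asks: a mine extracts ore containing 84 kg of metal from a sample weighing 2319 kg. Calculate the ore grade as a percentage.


Ore grade = (metal mass / ore mass) * 100
= (84 / 2319) * 100
= 0.0362225097 * 100
= 3.6223%

3.6223%


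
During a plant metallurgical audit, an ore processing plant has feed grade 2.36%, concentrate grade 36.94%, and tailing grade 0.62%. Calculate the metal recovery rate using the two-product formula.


74.9874%

Using the two-product formula:
R = 100 * c * (f - t) / (f * (c - t))
Numerator = 100 * 36.94 * (2.36 - 0.62)
= 100 * 36.94 * 1.74
= 6427.56
Denominator = 2.36 * (36.94 - 0.62)
= 2.36 * 36.32
= 85.7152
R = 6427.56 / 85.7152
= 74.9874%


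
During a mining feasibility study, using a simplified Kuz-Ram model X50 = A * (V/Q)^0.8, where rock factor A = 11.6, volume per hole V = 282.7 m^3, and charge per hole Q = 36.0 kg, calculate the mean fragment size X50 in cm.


Compute V/Q:
V/Q = 282.7 / 36.0 = 7.852777778
Raise to the power 0.8:
(V/Q)^0.8 = 7.852777778^0.8 = 5.200183227
Multiply by A:
X50 = 11.6 * 5.200183227
= 60.3221 cm

60.3221 cm


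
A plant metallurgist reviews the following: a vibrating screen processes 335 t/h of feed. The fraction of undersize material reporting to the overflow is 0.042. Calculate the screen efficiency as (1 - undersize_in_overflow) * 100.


Screen efficiency = (1 - fraction of undersize in overflow) * 100
= (1 - 0.042) * 100
= 0.958 * 100
= 95.8%

95.8%


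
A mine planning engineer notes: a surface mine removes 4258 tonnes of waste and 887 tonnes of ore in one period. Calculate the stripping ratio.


4.8005

Stripping ratio = waste tonnage / ore tonnage
= 4258 / 887
= 4.8005


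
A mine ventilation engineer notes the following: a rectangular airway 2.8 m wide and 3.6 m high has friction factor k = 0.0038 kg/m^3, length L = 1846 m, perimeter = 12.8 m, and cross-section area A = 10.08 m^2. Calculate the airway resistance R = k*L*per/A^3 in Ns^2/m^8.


0.0877 Ns^2/m^8

Compute the numerator:
k * L * per = 0.0038 * 1846 * 12.8
= 89.78944
Compute the denominator:
A^3 = 10.08^3 = 1024.192512
Resistance:
R = 89.78944 / 1024.192512
= 0.0877 Ns^2/m^8


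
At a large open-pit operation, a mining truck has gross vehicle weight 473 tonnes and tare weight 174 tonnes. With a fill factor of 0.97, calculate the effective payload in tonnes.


Maximum payload = gross - tare
= 473 - 174 = 299 tonnes
Effective payload = max payload * fill factor
= 299 * 0.97
= 290.03 tonnes

290.03 tonnes


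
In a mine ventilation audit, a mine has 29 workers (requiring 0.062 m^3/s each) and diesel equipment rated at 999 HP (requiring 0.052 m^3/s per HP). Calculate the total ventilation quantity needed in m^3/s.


Airflow for workers:
Q_people = 29 * 0.062 = 1.798 m^3/s
Airflow for diesel equipment:
Q_diesel = 999 * 0.052 = 51.948 m^3/s
Total ventilation:
Q_total = 1.798 + 51.948
= 53.746 m^3/s

53.746 m^3/s


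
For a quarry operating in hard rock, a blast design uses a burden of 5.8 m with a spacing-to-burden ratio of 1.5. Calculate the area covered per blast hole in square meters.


50.46 m^2

First, find the spacing:
Spacing = burden * ratio = 5.8 * 1.5
= 8.7 m
Then, calculate the area:
Area = burden * spacing = 5.8 * 8.7
= 50.46 m^2


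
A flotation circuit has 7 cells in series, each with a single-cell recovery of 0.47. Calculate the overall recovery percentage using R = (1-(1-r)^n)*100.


Complement of single-cell recovery:
1 - r = 1 - 0.47 = 0.53
Raise to power n:
(1 - r)^7 = 0.53^7 = 0.0117471114
Overall recovery:
R = (1 - 0.0117471114) * 100
= 98.8253%

98.8253%


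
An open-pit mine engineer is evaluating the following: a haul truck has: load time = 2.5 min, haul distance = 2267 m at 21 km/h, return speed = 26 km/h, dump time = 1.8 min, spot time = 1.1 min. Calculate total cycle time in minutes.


Convert haul speed to m/min: 21 * 1000/60 = 350 m/min
Haul time = 2267 / 350 = 6.477142857 min
Convert return speed to m/min: 26 * 1000/60 = 433.3333333 m/min
Return time = 2267 / 433.3333333 = 5.231538462 min
Total cycle time:
= 2.5 + 6.477142857 + 1.8 + 5.231538462 + 1.1
= 17.1087 min

17.1087 min


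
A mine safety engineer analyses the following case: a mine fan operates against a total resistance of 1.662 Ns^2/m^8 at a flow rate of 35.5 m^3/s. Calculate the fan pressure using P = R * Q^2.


Compute Q^2:
Q^2 = 35.5^2 = 1260.25
Compute pressure:
P = R * Q^2 = 1.662 * 1260.25
= 2094.5355 Pa

2094.5355 Pa


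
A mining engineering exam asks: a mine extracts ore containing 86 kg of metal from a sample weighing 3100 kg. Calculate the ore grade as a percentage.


Ore grade = (metal mass / ore mass) * 100
= (86 / 3100) * 100
= 0.02774193548 * 100
= 2.7742%

2.7742%


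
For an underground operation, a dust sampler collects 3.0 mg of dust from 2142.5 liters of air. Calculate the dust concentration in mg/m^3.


1.4002 mg/m^3

Convert liters to m^3: 1 m^3 = 1000 L
Concentration = mass / volume * 1000
= 3.0 / 2142.5 * 1000
= 0.001400233372 * 1000
= 1.4002 mg/m^3


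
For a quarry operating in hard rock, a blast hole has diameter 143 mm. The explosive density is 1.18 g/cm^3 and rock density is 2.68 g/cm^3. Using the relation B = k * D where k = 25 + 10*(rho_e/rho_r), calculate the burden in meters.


First, compute k:
rho_e / rho_r = 1.18 / 2.68 = 0.4402985075
k = 25 + 10 * 0.4402985075 = 29.40298507
Then, compute burden:
B = k * D / 1000 = 29.40298507 * 143 / 1000
= 4204.626866 / 1000
= 4.2046 m

4.2046 m


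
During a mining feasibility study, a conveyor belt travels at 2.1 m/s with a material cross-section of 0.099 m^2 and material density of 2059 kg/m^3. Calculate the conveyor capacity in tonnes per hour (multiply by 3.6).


Volumetric flow = speed * area
= 2.1 * 0.099 = 0.2079 m^3/s
Mass flow = volumetric * density
= 0.2079 * 2059 = 428.0661 kg/s
Convert to t/h: multiply by 3.6
Capacity = 428.0661 * 3.6
= 1541.038 t/h

1541.038 t/h


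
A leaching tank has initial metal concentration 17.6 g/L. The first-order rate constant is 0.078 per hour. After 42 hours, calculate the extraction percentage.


Compute the exponent:
-k * t = -0.078 * 42 = -3.276
Remaining concentration:
C = 17.6 * exp(-3.276)
= 17.6 * 0.03777907126
= 0.6649116542 g/L
Extracted = 17.6 - 0.6649116542 = 16.93508835 g/L
Extraction % = 16.93508835 / 17.6 * 100
= 96.2221%

96.2221%


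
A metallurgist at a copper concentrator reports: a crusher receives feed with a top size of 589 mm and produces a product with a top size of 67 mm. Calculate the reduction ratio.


Reduction ratio = feed size / product size
= 589 / 67
= 8.791

8.791


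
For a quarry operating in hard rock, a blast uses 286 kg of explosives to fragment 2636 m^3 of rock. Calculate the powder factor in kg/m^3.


0.1085 kg/m^3

Powder factor = explosive mass / rock volume
= 286 / 2636
= 0.1085 kg/m^3


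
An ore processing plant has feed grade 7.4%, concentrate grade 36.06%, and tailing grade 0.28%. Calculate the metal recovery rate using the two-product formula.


Using the two-product formula:
R = 100 * c * (f - t) / (f * (c - t))
Numerator = 100 * 36.06 * (7.4 - 0.28)
= 100 * 36.06 * 7.12
= 25674.72
Denominator = 7.4 * (36.06 - 0.28)
= 7.4 * 35.78
= 264.772
R = 25674.72 / 264.772
= 96.9692%

96.9692%


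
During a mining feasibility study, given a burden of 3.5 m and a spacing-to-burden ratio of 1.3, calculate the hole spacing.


Spacing = burden * ratio
= 3.5 * 1.3
= 4.55 m

4.55 m


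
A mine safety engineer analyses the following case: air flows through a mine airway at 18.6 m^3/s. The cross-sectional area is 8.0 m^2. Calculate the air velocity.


Velocity = flow rate / cross-sectional area
= 18.6 / 8.0
= 2.325 m/s

2.325 m/s


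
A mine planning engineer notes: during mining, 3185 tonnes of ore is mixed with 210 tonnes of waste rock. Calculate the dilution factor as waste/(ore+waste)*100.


Total material = ore + waste
= 3185 + 210 = 3395 tonnes
Dilution = waste / total * 100
= 210 / 3395 * 100
= 0.0618556701 * 100
= 6.1856%

6.1856%


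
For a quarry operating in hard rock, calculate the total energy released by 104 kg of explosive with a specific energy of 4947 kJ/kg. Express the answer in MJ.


Energy = mass * specific_energy / 1000
= 104 * 4947 / 1000
= 514488 / 1000
= 514.488 MJ

514.488 MJ


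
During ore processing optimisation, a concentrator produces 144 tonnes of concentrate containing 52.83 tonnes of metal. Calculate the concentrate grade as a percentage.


Grade = (metal in concentrate / concentrate mass) * 100
= (52.83 / 144) * 100
= 0.366875 * 100
= 36.6875%

36.6875%


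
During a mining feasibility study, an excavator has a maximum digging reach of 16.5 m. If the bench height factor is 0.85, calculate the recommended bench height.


14.025 m

Bench height = reach * factor
= 16.5 * 0.85
= 14.025 m


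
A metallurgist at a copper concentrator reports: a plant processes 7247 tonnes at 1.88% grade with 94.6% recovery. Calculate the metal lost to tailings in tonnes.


Total metal in feed:
= 7247 * 1.88 / 100 = 136.2436 tonnes
Metal recovered:
= 136.2436 * 94.6 / 100 = 128.8864456 tonnes
Metal lost to tailings:
= 136.2436 - 128.8864456
= 7.3572 tonnes

7.3572 tonnes


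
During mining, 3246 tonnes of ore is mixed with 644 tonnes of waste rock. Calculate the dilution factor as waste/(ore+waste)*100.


16.5553%

Total material = ore + waste
= 3246 + 644 = 3890 tonnes
Dilution = waste / total * 100
= 644 / 3890 * 100
= 0.1655526992 * 100
= 16.5553%


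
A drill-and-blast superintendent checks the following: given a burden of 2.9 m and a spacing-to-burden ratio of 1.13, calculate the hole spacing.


Spacing = burden * ratio
= 2.9 * 1.13
= 3.277 m

3.277 m


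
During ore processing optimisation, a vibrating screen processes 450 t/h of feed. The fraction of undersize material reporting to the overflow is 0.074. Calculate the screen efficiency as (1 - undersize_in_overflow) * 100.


92.6%

Screen efficiency = (1 - fraction of undersize in overflow) * 100
= (1 - 0.074) * 100
= 0.926 * 100
= 92.6%


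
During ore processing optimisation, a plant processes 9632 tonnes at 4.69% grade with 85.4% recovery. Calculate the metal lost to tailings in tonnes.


65.9542 tonnes

Total metal in feed:
= 9632 * 4.69 / 100 = 451.7408 tonnes
Metal recovered:
= 451.7408 * 85.4 / 100 = 385.7866432 tonnes
Metal lost to tailings:
= 451.7408 - 385.7866432
= 65.9542 tonnes


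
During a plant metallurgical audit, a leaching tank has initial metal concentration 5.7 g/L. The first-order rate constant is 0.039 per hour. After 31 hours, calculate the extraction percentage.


Compute the exponent:
-k * t = -0.039 * 31 = -1.209
Remaining concentration:
C = 5.7 * exp(-1.209)
= 5.7 * 0.2984956259
= 1.701425067 g/L
Extracted = 5.7 - 1.701425067 = 3.998574933 g/L
Extraction % = 3.998574933 / 5.7 * 100
= 70.1504%

70.1504%


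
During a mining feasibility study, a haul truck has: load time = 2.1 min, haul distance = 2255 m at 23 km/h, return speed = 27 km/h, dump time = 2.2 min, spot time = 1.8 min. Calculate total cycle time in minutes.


Convert haul speed to m/min: 23 * 1000/60 = 383.3333333 m/min
Haul time = 2255 / 383.3333333 = 5.882608696 min
Convert return speed to m/min: 27 * 1000/60 = 450 m/min
Return time = 2255 / 450 = 5.011111111 min
Total cycle time:
= 2.1 + 5.882608696 + 2.2 + 5.011111111 + 1.8
= 16.9937 min

16.9937 min


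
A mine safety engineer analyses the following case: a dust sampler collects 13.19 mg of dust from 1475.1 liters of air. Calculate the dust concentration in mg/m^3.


Convert liters to m^3: 1 m^3 = 1000 L
Concentration = mass / volume * 1000
= 13.19 / 1475.1 * 1000
= 0.00894176666 * 1000
= 8.9418 mg/m^3

8.9418 mg/m^3


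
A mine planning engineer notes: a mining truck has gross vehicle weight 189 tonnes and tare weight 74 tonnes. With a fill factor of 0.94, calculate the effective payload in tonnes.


108.1 tonnes

Maximum payload = gross - tare
= 189 - 74 = 115 tonnes
Effective payload = max payload * fill factor
= 115 * 0.94
= 108.1 tonnes


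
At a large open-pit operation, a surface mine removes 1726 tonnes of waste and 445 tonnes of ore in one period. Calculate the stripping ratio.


3.8787

Stripping ratio = waste tonnage / ore tonnage
= 1726 / 445
= 3.8787


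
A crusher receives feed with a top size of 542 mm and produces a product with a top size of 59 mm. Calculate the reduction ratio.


Reduction ratio = feed size / product size
= 542 / 59
= 9.1864

9.1864


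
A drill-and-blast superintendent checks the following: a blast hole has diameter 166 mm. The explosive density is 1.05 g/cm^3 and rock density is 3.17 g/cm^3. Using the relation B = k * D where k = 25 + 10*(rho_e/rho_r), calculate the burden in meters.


4.6998 m

First, compute k:
rho_e / rho_r = 1.05 / 3.17 = 0.3312302839
k = 25 + 10 * 0.3312302839 = 28.31230284
Then, compute burden:
B = k * D / 1000 = 28.31230284 * 166 / 1000
= 4699.842271 / 1000
= 4.6998 m


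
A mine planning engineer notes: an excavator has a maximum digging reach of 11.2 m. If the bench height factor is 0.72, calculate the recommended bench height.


8.064 m

Bench height = reach * factor
= 11.2 * 0.72
= 8.064 m


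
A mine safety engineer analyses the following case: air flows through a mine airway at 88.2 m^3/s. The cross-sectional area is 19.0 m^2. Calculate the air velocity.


Velocity = flow rate / cross-sectional area
= 88.2 / 19.0
= 4.6421 m/s

4.6421 m/s


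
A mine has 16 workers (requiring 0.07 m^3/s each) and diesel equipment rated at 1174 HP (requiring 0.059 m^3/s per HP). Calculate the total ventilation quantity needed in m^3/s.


70.386 m^3/s

Airflow for workers:
Q_people = 16 * 0.07 = 1.12 m^3/s
Airflow for diesel equipment:
Q_diesel = 1174 * 0.059 = 69.266 m^3/s
Total ventilation:
Q_total = 1.12 + 69.266
= 70.386 m^3/s


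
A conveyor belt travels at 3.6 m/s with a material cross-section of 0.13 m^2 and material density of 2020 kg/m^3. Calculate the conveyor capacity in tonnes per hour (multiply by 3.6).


Volumetric flow = speed * area
= 3.6 * 0.13 = 0.468 m^3/s
Mass flow = volumetric * density
= 0.468 * 2020 = 945.36 kg/s
Convert to t/h: multiply by 3.6
Capacity = 945.36 * 3.6
= 3403.296 t/h

3403.296 t/h


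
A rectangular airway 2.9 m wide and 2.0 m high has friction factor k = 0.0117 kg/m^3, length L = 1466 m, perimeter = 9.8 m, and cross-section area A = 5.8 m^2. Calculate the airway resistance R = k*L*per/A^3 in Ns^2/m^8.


0.8615 Ns^2/m^8

Compute the numerator:
k * L * per = 0.0117 * 1466 * 9.8
= 168.09156
Compute the denominator:
A^3 = 5.8^3 = 195.112
Resistance:
R = 168.09156 / 195.112
= 0.8615 Ns^2/m^8


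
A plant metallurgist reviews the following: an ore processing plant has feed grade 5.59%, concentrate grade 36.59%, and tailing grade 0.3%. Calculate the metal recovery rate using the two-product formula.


95.4156%

Using the two-product formula:
R = 100 * c * (f - t) / (f * (c - t))
Numerator = 100 * 36.59 * (5.59 - 0.3)
= 100 * 36.59 * 5.29
= 19356.11
Denominator = 5.59 * (36.59 - 0.3)
= 5.59 * 36.29
= 202.8611
R = 19356.11 / 202.8611
= 95.4156%


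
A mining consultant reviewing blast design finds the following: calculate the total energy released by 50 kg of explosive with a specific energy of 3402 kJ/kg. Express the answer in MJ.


Energy = mass * specific_energy / 1000
= 50 * 3402 / 1000
= 170100 / 1000
= 170.1 MJ

170.1 MJ


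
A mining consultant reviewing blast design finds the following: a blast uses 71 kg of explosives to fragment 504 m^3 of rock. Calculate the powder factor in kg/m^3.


Powder factor = explosive mass / rock volume
= 71 / 504
= 0.1409 kg/m^3

0.1409 kg/m^3


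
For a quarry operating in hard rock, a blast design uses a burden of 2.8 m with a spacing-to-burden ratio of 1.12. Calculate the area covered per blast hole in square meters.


First, find the spacing:
Spacing = burden * ratio = 2.8 * 1.12
= 3.136 m
Then, calculate the area:
Area = burden * spacing = 2.8 * 3.136
= 8.7808 m^2

8.7808 m^2


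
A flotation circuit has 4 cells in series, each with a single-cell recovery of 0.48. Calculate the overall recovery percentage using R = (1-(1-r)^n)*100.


Complement of single-cell recovery:
1 - r = 1 - 0.48 = 0.52
Raise to power n:
(1 - r)^4 = 0.52^4 = 0.07311616
Overall recovery:
R = (1 - 0.07311616) * 100
= 92.6884%

92.6884%


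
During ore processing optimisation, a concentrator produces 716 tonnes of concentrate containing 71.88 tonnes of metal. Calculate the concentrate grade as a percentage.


10.0391%

Grade = (metal in concentrate / concentrate mass) * 100
= (71.88 / 716) * 100
= 0.1003910615 * 100
= 10.0391%


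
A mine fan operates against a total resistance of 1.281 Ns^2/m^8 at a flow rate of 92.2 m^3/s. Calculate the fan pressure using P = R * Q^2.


Compute Q^2:
Q^2 = 92.2^2 = 8500.84
Compute pressure:
P = R * Q^2 = 1.281 * 8500.84
= 10889.576 Pa

10889.576 Pa


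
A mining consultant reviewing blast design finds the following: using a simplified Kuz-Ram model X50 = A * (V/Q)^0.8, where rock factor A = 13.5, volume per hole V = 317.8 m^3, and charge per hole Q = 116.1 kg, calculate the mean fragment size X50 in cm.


Compute V/Q:
V/Q = 317.8 / 116.1 = 2.737295435
Raise to the power 0.8:
(V/Q)^0.8 = 2.737295435^0.8 = 2.237985861
Multiply by A:
X50 = 13.5 * 2.237985861
= 30.2128 cm

30.2128 cm


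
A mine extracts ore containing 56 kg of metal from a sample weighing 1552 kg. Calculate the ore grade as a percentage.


3.6082%

Ore grade = (metal mass / ore mass) * 100
= (56 / 1552) * 100
= 0.03608247423 * 100
= 3.6082%


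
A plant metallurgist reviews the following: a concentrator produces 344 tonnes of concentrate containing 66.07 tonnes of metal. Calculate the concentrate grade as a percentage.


19.2064%

Grade = (metal in concentrate / concentrate mass) * 100
= (66.07 / 344) * 100
= 0.1920639535 * 100
= 19.2064%


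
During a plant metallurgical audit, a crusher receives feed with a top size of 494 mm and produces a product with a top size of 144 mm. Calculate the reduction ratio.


3.4306

Reduction ratio = feed size / product size
= 494 / 144
= 3.4306


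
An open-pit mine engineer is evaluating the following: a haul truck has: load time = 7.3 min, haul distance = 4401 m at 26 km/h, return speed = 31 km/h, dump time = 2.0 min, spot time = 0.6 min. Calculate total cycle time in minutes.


28.5742 min

Convert haul speed to m/min: 26 * 1000/60 = 433.3333333 m/min
Haul time = 4401 / 433.3333333 = 10.15615385 min
Convert return speed to m/min: 31 * 1000/60 = 516.6666667 m/min
Return time = 4401 / 516.6666667 = 8.518064516 min
Total cycle time:
= 7.3 + 10.15615385 + 2.0 + 8.518064516 + 0.6
= 28.5742 min


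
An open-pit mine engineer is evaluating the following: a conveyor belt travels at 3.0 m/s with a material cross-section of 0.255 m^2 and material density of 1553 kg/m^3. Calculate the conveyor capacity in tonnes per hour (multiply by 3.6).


4276.962 t/h

Volumetric flow = speed * area
= 3.0 * 0.255 = 0.765 m^3/s
Mass flow = volumetric * density
= 0.765 * 1553 = 1188.045 kg/s
Convert to t/h: multiply by 3.6
Capacity = 1188.045 * 3.6
= 4276.962 t/h


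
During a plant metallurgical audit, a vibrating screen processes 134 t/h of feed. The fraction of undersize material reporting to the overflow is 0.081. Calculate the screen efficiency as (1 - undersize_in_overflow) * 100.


91.9%

Screen efficiency = (1 - fraction of undersize in overflow) * 100
= (1 - 0.081) * 100
= 0.919 * 100
= 91.9%


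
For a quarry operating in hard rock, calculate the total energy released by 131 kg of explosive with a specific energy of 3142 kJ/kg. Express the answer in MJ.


Energy = mass * specific_energy / 1000
= 131 * 3142 / 1000
= 411602 / 1000
= 411.602 MJ

411.602 MJ


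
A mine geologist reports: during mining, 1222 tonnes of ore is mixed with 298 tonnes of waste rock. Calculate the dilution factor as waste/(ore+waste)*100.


Total material = ore + waste
= 1222 + 298 = 1520 tonnes
Dilution = waste / total * 100
= 298 / 1520 * 100
= 0.1960526316 * 100
= 19.6053%

19.6053%


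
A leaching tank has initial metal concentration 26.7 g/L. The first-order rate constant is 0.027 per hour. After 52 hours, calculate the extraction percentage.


75.4387%

Compute the exponent:
-k * t = -0.027 * 52 = -1.404
Remaining concentration:
C = 26.7 * exp(-1.404)
= 26.7 * 0.2456125462
= 6.557854984 g/L
Extracted = 26.7 - 6.557854984 = 20.14214502 g/L
Extraction % = 20.14214502 / 26.7 * 100
= 75.4387%


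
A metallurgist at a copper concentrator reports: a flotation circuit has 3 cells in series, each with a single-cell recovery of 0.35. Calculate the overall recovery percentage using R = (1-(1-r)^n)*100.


72.5375%

Complement of single-cell recovery:
1 - r = 1 - 0.35 = 0.65
Raise to power n:
(1 - r)^3 = 0.65^3 = 0.274625
Overall recovery:
R = (1 - 0.274625) * 100
= 72.5375%


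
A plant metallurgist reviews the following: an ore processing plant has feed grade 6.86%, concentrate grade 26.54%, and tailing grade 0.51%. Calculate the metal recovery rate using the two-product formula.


Using the two-product formula:
R = 100 * c * (f - t) / (f * (c - t))
Numerator = 100 * 26.54 * (6.86 - 0.51)
= 100 * 26.54 * 6.35
= 16852.9
Denominator = 6.86 * (26.54 - 0.51)
= 6.86 * 26.03
= 178.5658
R = 16852.9 / 178.5658
= 94.3792%

94.3792%


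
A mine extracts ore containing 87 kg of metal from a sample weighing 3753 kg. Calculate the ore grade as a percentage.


2.3181%

Ore grade = (metal mass / ore mass) * 100
= (87 / 3753) * 100
= 0.02318145484 * 100
= 2.3181%


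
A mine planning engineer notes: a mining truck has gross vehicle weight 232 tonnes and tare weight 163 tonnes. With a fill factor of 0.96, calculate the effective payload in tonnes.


Maximum payload = gross - tare
= 232 - 163 = 69 tonnes
Effective payload = max payload * fill factor
= 69 * 0.96
= 66.24 tonnes

66.24 tonnes


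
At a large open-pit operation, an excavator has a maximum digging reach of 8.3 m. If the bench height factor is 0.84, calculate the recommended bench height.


Bench height = reach * factor
= 8.3 * 0.84
= 6.972 m

6.972 m


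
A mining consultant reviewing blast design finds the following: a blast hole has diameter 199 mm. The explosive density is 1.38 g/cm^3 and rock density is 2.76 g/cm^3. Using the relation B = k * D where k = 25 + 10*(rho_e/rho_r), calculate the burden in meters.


First, compute k:
rho_e / rho_r = 1.38 / 2.76 = 0.5
k = 25 + 10 * 0.5 = 30
Then, compute burden:
B = k * D / 1000 = 30 * 199 / 1000
= 5970 / 1000
= 5.97 m

5.97 m


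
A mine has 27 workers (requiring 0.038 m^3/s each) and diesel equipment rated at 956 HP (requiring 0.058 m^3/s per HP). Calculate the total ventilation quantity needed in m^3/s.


56.474 m^3/s

Airflow for workers:
Q_people = 27 * 0.038 = 1.026 m^3/s
Airflow for diesel equipment:
Q_diesel = 956 * 0.058 = 55.448 m^3/s
Total ventilation:
Q_total = 1.026 + 55.448
= 56.474 m^3/s


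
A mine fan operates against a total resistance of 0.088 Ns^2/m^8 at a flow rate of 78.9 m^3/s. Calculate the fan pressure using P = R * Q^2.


Compute Q^2:
Q^2 = 78.9^2 = 6225.21
Compute pressure:
P = R * Q^2 = 0.088 * 6225.21
= 547.8185 Pa

547.8185 Pa


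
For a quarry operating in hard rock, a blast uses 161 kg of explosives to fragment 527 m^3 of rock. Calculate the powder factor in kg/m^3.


0.3055 kg/m^3

Powder factor = explosive mass / rock volume
= 161 / 527
= 0.3055 kg/m^3


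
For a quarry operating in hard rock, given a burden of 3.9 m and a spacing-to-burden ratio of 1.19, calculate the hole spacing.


Spacing = burden * ratio
= 3.9 * 1.19
= 4.641 m

4.641 m


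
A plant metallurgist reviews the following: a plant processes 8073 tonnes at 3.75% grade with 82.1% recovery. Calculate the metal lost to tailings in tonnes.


54.19 tonnes

Total metal in feed:
= 8073 * 3.75 / 100 = 302.7375 tonnes
Metal recovered:
= 302.7375 * 82.1 / 100 = 248.5474875 tonnes
Metal lost to tailings:
= 302.7375 - 248.5474875
= 54.19 tonnes


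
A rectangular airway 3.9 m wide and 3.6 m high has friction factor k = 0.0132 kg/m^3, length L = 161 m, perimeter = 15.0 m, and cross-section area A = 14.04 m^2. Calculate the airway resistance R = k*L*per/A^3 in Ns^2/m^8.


Compute the numerator:
k * L * per = 0.0132 * 161 * 15.0
= 31.878
Compute the denominator:
A^3 = 14.04^3 = 2767.587264
Resistance:
R = 31.878 / 2767.587264
= 0.0115 Ns^2/m^8

0.0115 Ns^2/m^8


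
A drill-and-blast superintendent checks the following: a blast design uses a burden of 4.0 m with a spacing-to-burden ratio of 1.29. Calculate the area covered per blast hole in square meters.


First, find the spacing:
Spacing = burden * ratio = 4.0 * 1.29
= 5.16 m
Then, calculate the area:
Area = burden * spacing = 4.0 * 5.16
= 20.64 m^2

20.64 m^2


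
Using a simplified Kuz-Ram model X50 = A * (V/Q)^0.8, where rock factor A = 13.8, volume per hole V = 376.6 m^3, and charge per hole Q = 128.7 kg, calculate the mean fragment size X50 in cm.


Compute V/Q:
V/Q = 376.6 / 128.7 = 2.926184926
Raise to the power 0.8:
(V/Q)^0.8 = 2.926184926^0.8 = 2.360703343
Multiply by A:
X50 = 13.8 * 2.360703343
= 32.5777 cm

32.5777 cm


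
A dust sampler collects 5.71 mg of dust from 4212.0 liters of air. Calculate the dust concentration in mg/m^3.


1.3557 mg/m^3

Convert liters to m^3: 1 m^3 = 1000 L
Concentration = mass / volume * 1000
= 5.71 / 4212.0 * 1000
= 0.001355650522 * 1000
= 1.3557 mg/m^3


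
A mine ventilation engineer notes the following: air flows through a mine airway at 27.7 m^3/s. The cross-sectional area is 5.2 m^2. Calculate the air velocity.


Velocity = flow rate / cross-sectional area
= 27.7 / 5.2
= 5.3269 m/s

5.3269 m/s


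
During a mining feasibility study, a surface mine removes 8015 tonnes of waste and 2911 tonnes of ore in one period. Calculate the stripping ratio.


2.7533

Stripping ratio = waste tonnage / ore tonnage
= 8015 / 2911
= 2.7533


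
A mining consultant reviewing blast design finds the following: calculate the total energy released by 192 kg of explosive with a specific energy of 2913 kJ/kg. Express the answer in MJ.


559.296 MJ

Energy = mass * specific_energy / 1000
= 192 * 2913 / 1000
= 559296 / 1000
= 559.296 MJ


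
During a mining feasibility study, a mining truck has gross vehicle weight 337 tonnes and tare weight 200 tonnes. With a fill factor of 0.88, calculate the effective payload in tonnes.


Maximum payload = gross - tare
= 337 - 200 = 137 tonnes
Effective payload = max payload * fill factor
= 137 * 0.88
= 120.56 tonnes

120.56 tonnes


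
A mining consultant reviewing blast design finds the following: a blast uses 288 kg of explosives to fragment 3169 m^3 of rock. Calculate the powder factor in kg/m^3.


0.0909 kg/m^3

Powder factor = explosive mass / rock volume
= 288 / 3169
= 0.0909 kg/m^3


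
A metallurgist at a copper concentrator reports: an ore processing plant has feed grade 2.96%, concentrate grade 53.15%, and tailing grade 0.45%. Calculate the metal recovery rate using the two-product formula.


Using the two-product formula:
R = 100 * c * (f - t) / (f * (c - t))
Numerator = 100 * 53.15 * (2.96 - 0.45)
= 100 * 53.15 * 2.51
= 13340.65
Denominator = 2.96 * (53.15 - 0.45)
= 2.96 * 52.7
= 155.992
R = 13340.65 / 155.992
= 85.5214%

85.5214%


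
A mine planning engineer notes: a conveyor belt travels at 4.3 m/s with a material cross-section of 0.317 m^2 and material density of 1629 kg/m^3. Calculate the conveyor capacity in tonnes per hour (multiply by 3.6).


Volumetric flow = speed * area
= 4.3 * 0.317 = 1.3631 m^3/s
Mass flow = volumetric * density
= 1.3631 * 1629 = 2220.4899 kg/s
Convert to t/h: multiply by 3.6
Capacity = 2220.4899 * 3.6
= 7993.7636 t/h

7993.7636 t/h


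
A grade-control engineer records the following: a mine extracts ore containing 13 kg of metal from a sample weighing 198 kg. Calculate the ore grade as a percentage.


Ore grade = (metal mass / ore mass) * 100
= (13 / 198) * 100
= 0.06565656566 * 100
= 6.5657%

6.5657%


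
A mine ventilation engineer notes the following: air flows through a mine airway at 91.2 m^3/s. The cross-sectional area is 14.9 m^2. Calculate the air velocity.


6.1208 m/s

Velocity = flow rate / cross-sectional area
= 91.2 / 14.9
= 6.1208 m/s


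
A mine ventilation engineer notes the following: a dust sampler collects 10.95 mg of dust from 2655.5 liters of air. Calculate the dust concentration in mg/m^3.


4.1235 mg/m^3

Convert liters to m^3: 1 m^3 = 1000 L
Concentration = mass / volume * 1000
= 10.95 / 2655.5 * 1000
= 0.004123517228 * 1000
= 4.1235 mg/m^3


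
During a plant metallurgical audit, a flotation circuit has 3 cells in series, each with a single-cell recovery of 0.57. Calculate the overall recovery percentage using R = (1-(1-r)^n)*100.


Complement of single-cell recovery:
1 - r = 1 - 0.57 = 0.43
Raise to power n:
(1 - r)^3 = 0.43^3 = 0.079507
Overall recovery:
R = (1 - 0.079507) * 100
= 92.0493%

92.0493%


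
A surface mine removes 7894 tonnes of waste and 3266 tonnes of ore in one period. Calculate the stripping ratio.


Stripping ratio = waste tonnage / ore tonnage
= 7894 / 3266
= 2.417

2.417


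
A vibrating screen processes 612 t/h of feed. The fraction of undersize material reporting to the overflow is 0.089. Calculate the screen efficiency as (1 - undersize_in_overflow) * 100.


Screen efficiency = (1 - fraction of undersize in overflow) * 100
= (1 - 0.089) * 100
= 0.911 * 100
= 91.1%

91.1%


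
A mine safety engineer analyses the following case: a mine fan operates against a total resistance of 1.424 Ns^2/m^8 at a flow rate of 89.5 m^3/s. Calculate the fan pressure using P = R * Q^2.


Compute Q^2:
Q^2 = 89.5^2 = 8010.25
Compute pressure:
P = R * Q^2 = 1.424 * 8010.25
= 11406.596 Pa

11406.596 Pa


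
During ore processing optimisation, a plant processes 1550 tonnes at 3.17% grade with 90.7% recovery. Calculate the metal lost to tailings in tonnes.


Total metal in feed:
= 1550 * 3.17 / 100 = 49.135 tonnes
Metal recovered:
= 49.135 * 90.7 / 100 = 44.565445 tonnes
Metal lost to tailings:
= 49.135 - 44.565445
= 4.5696 tonnes

4.5696 tonnes


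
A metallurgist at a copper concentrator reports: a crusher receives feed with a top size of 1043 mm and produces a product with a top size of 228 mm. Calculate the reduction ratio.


Reduction ratio = feed size / product size
= 1043 / 228
= 4.5746

4.5746


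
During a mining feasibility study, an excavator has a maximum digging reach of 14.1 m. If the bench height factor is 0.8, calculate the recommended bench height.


Bench height = reach * factor
= 14.1 * 0.8
= 11.28 m

11.28 m


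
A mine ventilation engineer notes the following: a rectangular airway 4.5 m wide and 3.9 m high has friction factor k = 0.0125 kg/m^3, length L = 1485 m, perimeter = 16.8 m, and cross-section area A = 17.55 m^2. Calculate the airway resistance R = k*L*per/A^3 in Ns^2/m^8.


Compute the numerator:
k * L * per = 0.0125 * 1485 * 16.8
= 311.85
Compute the denominator:
A^3 = 17.55^3 = 5405.443875
Resistance:
R = 311.85 / 5405.443875
= 0.0577 Ns^2/m^8

0.0577 Ns^2/m^8


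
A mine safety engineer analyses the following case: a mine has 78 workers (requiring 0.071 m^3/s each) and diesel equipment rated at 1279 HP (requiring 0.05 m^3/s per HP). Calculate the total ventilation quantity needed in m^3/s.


69.488 m^3/s

Airflow for workers:
Q_people = 78 * 0.071 = 5.538 m^3/s
Airflow for diesel equipment:
Q_diesel = 1279 * 0.05 = 63.95 m^3/s
Total ventilation:
Q_total = 5.538 + 63.95
= 69.488 m^3/s


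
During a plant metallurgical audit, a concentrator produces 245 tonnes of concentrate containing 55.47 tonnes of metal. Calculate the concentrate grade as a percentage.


22.6408%

Grade = (metal in concentrate / concentrate mass) * 100
= (55.47 / 245) * 100
= 0.2264081633 * 100
= 22.6408%


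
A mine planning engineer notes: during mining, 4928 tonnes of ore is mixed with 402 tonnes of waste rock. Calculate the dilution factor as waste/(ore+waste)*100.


Total material = ore + waste
= 4928 + 402 = 5330 tonnes
Dilution = waste / total * 100
= 402 / 5330 * 100
= 0.07542213884 * 100
= 7.5422%

7.5422%


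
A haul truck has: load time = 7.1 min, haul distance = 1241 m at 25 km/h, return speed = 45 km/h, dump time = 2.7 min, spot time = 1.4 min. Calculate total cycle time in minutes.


15.8331 min

Convert haul speed to m/min: 25 * 1000/60 = 416.6666667 m/min
Haul time = 1241 / 416.6666667 = 2.9784 min
Convert return speed to m/min: 45 * 1000/60 = 750 m/min
Return time = 1241 / 750 = 1.654666667 min
Total cycle time:
= 7.1 + 2.9784 + 2.7 + 1.654666667 + 1.4
= 15.8331 min


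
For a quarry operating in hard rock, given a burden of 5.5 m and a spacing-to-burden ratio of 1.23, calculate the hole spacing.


Spacing = burden * ratio
= 5.5 * 1.23
= 6.765 m

6.765 m


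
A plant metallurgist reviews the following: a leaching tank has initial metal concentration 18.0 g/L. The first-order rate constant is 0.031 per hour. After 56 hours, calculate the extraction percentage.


82.3776%

Compute the exponent:
-k * t = -0.031 * 56 = -1.736
Remaining concentration:
C = 18.0 * exp(-1.736)
= 18.0 * 0.1762238883
= 3.172029989 g/L
Extracted = 18.0 - 3.172029989 = 14.82797001 g/L
Extraction % = 14.82797001 / 18.0 * 100
= 82.3776%


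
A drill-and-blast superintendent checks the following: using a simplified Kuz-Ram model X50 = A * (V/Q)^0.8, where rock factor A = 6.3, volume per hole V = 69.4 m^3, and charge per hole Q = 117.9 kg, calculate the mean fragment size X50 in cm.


4.123 cm

Compute V/Q:
V/Q = 69.4 / 117.9 = 0.588634436
Raise to the power 0.8:
(V/Q)^0.8 = 0.588634436^0.8 = 0.6544500908
Multiply by A:
X50 = 6.3 * 0.6544500908
= 4.123 cm


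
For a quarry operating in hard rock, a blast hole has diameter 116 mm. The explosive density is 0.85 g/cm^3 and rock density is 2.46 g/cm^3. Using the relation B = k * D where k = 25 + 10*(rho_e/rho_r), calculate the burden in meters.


First, compute k:
rho_e / rho_r = 0.85 / 2.46 = 0.3455284553
k = 25 + 10 * 0.3455284553 = 28.45528455
Then, compute burden:
B = k * D / 1000 = 28.45528455 * 116 / 1000
= 3300.813008 / 1000
= 3.3008 m

3.3008 m


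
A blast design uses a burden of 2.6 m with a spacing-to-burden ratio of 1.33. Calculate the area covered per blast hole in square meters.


8.9908 m^2

First, find the spacing:
Spacing = burden * ratio = 2.6 * 1.33
= 3.458 m
Then, calculate the area:
Area = burden * spacing = 2.6 * 3.458
= 8.9908 m^2


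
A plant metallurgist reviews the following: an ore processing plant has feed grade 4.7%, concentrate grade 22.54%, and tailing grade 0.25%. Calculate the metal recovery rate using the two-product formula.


Using the two-product formula:
R = 100 * c * (f - t) / (f * (c - t))
Numerator = 100 * 22.54 * (4.7 - 0.25)
= 100 * 22.54 * 4.45
= 10030.3
Denominator = 4.7 * (22.54 - 0.25)
= 4.7 * 22.29
= 104.763
R = 10030.3 / 104.763
= 95.7428%

95.7428%
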